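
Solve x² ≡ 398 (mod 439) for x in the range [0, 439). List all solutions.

Since 439 ≡ 3 (mod 4), a square root of 398 is 398^((439+1)/4) = 398^110 mod 439.
Repeated squaring: 398^2≡364, 398^4≡357, 398^8≡139, 398^16≡5, 398^32≡25, 398^64≡186 (mod 439).
398^110 = 398^(64+32+8+4+2) ≡ 129 (mod 439).
Check: 129² = 16641 ≡ 398 (mod 439). The two roots are 129 and 310.

129, 310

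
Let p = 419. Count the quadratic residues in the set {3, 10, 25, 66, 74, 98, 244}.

3

(3/419) = +1 → QR.
(10/419) = -1 → non-residue.
(25/419) = +1 → QR.
(66/419) = +1 → QR.
(74/419) = -1 → non-residue.
(98/419) = -1 → non-residue.
(244/419) = -1 → non-residue.
Total quadratic residues among the 7: 3.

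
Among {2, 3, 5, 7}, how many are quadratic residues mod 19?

(2/19) = -1 → non-residue.
(3/19) = -1 → non-residue.
(5/19) = +1 → QR.
(7/19) = +1 → QR.
Total quadratic residues among the 4: 2.

2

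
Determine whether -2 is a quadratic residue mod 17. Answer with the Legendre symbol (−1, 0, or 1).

1

Euler's criterion: (-2/17) ≡ 15^8 (mod 17).
15^2 ≡ 4 (mod 17)
15^4 ≡ 16 (mod 17)
15^8 ≡ 1 (mod 17)
15^8 = 15^(8) ≡ 1 (mod 17).
Result is 1, so (-2/17) = 1.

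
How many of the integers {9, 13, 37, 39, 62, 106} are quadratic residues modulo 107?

(9/107) = +1 → QR.
(13/107) = +1 → QR.
(37/107) = +1 → QR.
(39/107) = +1 → QR.
(62/107) = +1 → QR.
(106/107) = -1 → non-residue.
Total quadratic residues among the 6: 5.

5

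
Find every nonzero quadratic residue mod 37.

Square k = 1,…,18 (k and 37−k give the same square):
1²=1, 2²=4, 3²=9, 4²=16, 5²=25, 6²=36, 7²≡12, 8²≡27, 9²≡7, 10²≡26, 11²≡10, 12²≡33, 13²≡21, 14²≡11, 15²≡3, 16²≡34, 17²≡30, 18²≡28 (mod 37).
So the quadratic residues mod 37 are {1, 3, 4, 7, 9, 10, 11, 12, 16, 21, 25, 26, 27, 28, 30, 33, 34, 36}.

1, 3, 4, 7, 9, 10, 11, 12, 16, 21, 25, 26, 27, 28, 30, 33, 34, 36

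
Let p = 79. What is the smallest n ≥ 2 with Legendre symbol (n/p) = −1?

(2/79) = +1, so 2 is a residue.
(3/79) = −1, so 3 is the smallest positive non-residue mod 79.

3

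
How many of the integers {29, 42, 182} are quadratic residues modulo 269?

1

(29/269) = -1 → non-residue.
(42/269) = -1 → non-residue.
(182/269) = +1 → QR.
Total quadratic residues among the 3: 1.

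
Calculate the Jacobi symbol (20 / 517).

-1

Pull out 2^2: since 517 ≡ 5 (mod 8), (2/517) = -1, so (2/517)^2 = +1.
Reciprocity: 5 ≡ 1 and 517 ≡ 1 (mod 4), so (5/517) = +(517/5).
Reduce top mod 5: now compute (2/5).
Pull out 2: since 5 ≡ 5 (mod 8), (2/5) = -1.
Reached (1/5) = 1. Collecting the sign flips along the way, the symbol is -1.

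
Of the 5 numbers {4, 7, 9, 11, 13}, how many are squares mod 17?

3

(4/17) = +1 → QR.
(7/17) = -1 → non-residue.
(9/17) = +1 → QR.
(11/17) = -1 → non-residue.
(13/17) = +1 → QR.
Total quadratic residues among the 5: 3.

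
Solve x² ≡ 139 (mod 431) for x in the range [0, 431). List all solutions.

Since 431 ≡ 3 (mod 4), a square root of 139 is 139^((431+1)/4) = 139^108 mod 431.
Repeated squaring: 139^2≡357, 139^4≡304, 139^8≡182, 139^16≡368, 139^32≡90, 139^64≡342 (mod 431).
139^108 = 139^(64+32+8+4) ≡ 194 (mod 431).
Check: 194² = 37636 ≡ 139 (mod 431). The two roots are 194 and 237.

194, 237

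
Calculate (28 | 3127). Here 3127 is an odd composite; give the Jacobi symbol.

1

Pull out 2^2: since 3127 ≡ 7 (mod 8), (2/3127) = +1, so (2/3127)^2 = +1.
Reciprocity: 7 ≡ 3 and 3127 ≡ 3 (mod 4), so (7/3127) = −(3127/7).
Reduce top mod 7: now compute (5/7).
Reciprocity: 5 ≡ 1 and 7 ≡ 3 (mod 4), so (5/7) = +(7/5).
Reduce top mod 5: now compute (2/5).
Pull out 2: since 5 ≡ 5 (mod 8), (2/5) = -1.
Reached (1/5) = 1. Collecting the sign flips along the way, the symbol is +1.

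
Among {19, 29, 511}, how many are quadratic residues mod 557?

3

(19/557) = +1 → QR.
(29/557) = +1 → QR.
(511/557) = +1 → QR.
Total quadratic residues among the 3: 3.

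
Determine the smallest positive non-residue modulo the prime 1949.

2

(2/1949) = −1, so 2 is the smallest positive non-residue mod 1949.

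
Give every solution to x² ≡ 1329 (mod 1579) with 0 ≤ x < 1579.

Since 1579 ≡ 3 (mod 4), a square root of 1329 is 1329^((1579+1)/4) = 1329^395 mod 1579.
Repeated squaring: 1329^2≡919, 1329^4≡1375, 1329^8≡562, 1329^16≡44, 1329^32≡357, 1329^64≡1129, 1329^128≡388, 1329^256≡539 (mod 1579).
1329^395 = 1329^(256+128+8+2+1) ≡ 1377 (mod 1579).
Check: 1377² = 1896129 ≡ 1329 (mod 1579). The two roots are 202 and 1377.

202, 1377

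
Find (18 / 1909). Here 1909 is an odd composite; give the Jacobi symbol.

Pull out 2: since 1909 ≡ 5 (mod 8), (2/1909) = -1.
Reciprocity: 9 ≡ 1 and 1909 ≡ 1 (mod 4), so (9/1909) = +(1909/9).
Reduce top mod 9: now compute (1/9).
Reached (1/9) = 1. Collecting the sign flips along the way, the symbol is -1.

-1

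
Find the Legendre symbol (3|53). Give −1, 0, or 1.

Euler's criterion: (3/53) ≡ 3^26 (mod 53).
3^2 ≡ 9 (mod 53)
3^4 ≡ 28 (mod 53)
3^8 ≡ 42 (mod 53)
3^16 ≡ 15 (mod 53)
3^26 = 3^(16+8+2) ≡ 52 (mod 53).
Result is 52 ≡ −1, so (3/53) = −1.

-1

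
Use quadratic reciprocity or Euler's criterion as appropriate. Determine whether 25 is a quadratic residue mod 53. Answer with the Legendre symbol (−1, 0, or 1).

1

Reciprocity: 25 ≡ 1 and 53 ≡ 1 (mod 4), so (25/53) = +(53/25).
Reduce top mod 25: now compute (3/25).
Reciprocity: 3 ≡ 3 and 25 ≡ 1 (mod 4), so (3/25) = +(25/3).
Reduce top mod 3: now compute (1/3).
Reached (1/3) = 1. Collecting the sign flips along the way, the symbol is +1.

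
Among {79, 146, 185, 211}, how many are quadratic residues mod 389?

(79/389) = +1 → QR.
(146/389) = -1 → non-residue.
(185/389) = -1 → non-residue.
(211/389) = +1 → QR.
Total quadratic residues among the 4: 2.

2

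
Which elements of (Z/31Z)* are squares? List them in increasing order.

Square k = 1,…,15 (k and 31−k give the same square):
1²=1, 2²=4, 3²=9, 4²=16, 5²=25, 6²≡5, 7²≡18, 8²≡2, 9²≡19, 10²≡7, 11²≡28, 12²≡20, 13²≡14, 14²≡10, 15²≡8 (mod 31).
So the quadratic residues mod 31 are {1, 2, 4, 5, 7, 8, 9, 10, 14, 16, 18, 19, 20, 25, 28}.

1,2,4,5,7,8,9,10,14,16,18,19,20,25,28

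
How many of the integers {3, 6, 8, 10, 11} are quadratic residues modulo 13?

(3/13) = +1 → QR.
(6/13) = -1 → non-residue.
(8/13) = -1 → non-residue.
(10/13) = +1 → QR.
(11/13) = -1 → non-residue.
Total quadratic residues among the 5: 2.

2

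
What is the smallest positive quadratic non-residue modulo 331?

(2/331) = −1, so 2 is the smallest positive non-residue mod 331.

2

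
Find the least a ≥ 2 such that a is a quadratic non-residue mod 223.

(2/223) = +1, so 2 is a residue.
(3/223) = −1, so 3 is the smallest positive non-residue mod 223.

3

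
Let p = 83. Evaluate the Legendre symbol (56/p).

Pull out 2^3: since 83 ≡ 3 (mod 8), (2/83) = -1, so (2/83)^3 = -1.
Reciprocity: 7 ≡ 3 and 83 ≡ 3 (mod 4), so (7/83) = −(83/7).
Reduce top mod 7: now compute (6/7).
Pull out 2: since 7 ≡ 7 (mod 8), (2/7) = +1.
Reciprocity: 3 ≡ 3 and 7 ≡ 3 (mod 4), so (3/7) = −(7/3).
Reduce top mod 3: now compute (1/3).
Reached (1/3) = 1. Collecting the sign flips along the way, the symbol is -1.

-1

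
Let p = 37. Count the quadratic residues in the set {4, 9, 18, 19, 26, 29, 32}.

3

(4/37) = +1 → QR.
(9/37) = +1 → QR.
(18/37) = -1 → non-residue.
(19/37) = -1 → non-residue.
(26/37) = +1 → QR.
(29/37) = -1 → non-residue.
(32/37) = -1 → non-residue.
Total quadratic residues among the 7: 3.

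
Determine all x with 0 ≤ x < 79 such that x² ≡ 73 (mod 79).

28, 51

Since 79 ≡ 3 (mod 4), a square root of 73 is 73^((79+1)/4) = 73^20 mod 79.
Repeated squaring: 73^2≡36, 73^4≡32, 73^8≡76, 73^16≡9 (mod 79).
73^20 = 73^(16+4) ≡ 51 (mod 79).
Check: 51² = 2601 ≡ 73 (mod 79). The two roots are 28 and 51.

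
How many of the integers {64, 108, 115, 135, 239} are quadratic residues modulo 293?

4

(64/293) = +1 → QR.
(108/293) = -1 → non-residue.
(115/293) = +1 → QR.
(135/293) = +1 → QR.
(239/293) = +1 → QR.
Total quadratic residues among the 5: 4.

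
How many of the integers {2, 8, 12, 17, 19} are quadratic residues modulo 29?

0

(2/29) = -1 → non-residue.
(8/29) = -1 → non-residue.
(12/29) = -1 → non-residue.
(17/29) = -1 → non-residue.
(19/29) = -1 → non-residue.
Total quadratic residues among the 5: 0.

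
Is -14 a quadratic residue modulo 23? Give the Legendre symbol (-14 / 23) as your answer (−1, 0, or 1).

1

First reduce: -14 ≡ 9 (mod 23).
Reciprocity: 9 ≡ 1 and 23 ≡ 3 (mod 4), so (9/23) = +(23/9).
Reduce top mod 9: now compute (5/9).
Reciprocity: 5 ≡ 1 and 9 ≡ 1 (mod 4), so (5/9) = +(9/5).
Reduce top mod 5: now compute (4/5).
Pull out 2^2: since 5 ≡ 5 (mod 8), (2/5) = -1, so (2/5)^2 = +1.
Reached (1/5) = 1. Collecting the sign flips along the way, the symbol is +1.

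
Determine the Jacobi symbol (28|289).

1

Pull out 2^2: since 289 ≡ 1 (mod 8), (2/289) = +1, so (2/289)^2 = +1.
Reciprocity: 7 ≡ 3 and 289 ≡ 1 (mod 4), so (7/289) = +(289/7).
Reduce top mod 7: now compute (2/7).
Pull out 2: since 7 ≡ 7 (mod 8), (2/7) = +1.
Reached (1/7) = 1. Collecting the sign flips along the way, the symbol is +1.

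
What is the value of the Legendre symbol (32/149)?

Pull out 2^5: since 149 ≡ 5 (mod 8), (2/149) = -1, so (2/149)^5 = -1.
Reached (1/149) = 1. Collecting the sign flips along the way, the symbol is -1.

-1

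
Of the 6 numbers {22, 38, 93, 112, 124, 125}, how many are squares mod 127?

(22/127) = +1 → QR.
(38/127) = +1 → QR.
(93/127) = -1 → non-residue.
(112/127) = -1 → non-residue.
(124/127) = +1 → QR.
(125/127) = -1 → non-residue.
Total quadratic residues among the 6: 3.

3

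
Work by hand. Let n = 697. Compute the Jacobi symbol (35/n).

Reciprocity: 35 ≡ 3 and 697 ≡ 1 (mod 4), so (35/697) = +(697/35).
Reduce top mod 35: now compute (32/35).
Pull out 2^5: since 35 ≡ 3 (mod 8), (2/35) = -1, so (2/35)^5 = -1.
Reached (1/35) = 1. Collecting the sign flips along the way, the symbol is -1.

-1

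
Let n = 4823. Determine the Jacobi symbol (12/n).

Pull out 2^2: since 4823 ≡ 7 (mod 8), (2/4823) = +1, so (2/4823)^2 = +1.
Reciprocity: 3 ≡ 3 and 4823 ≡ 3 (mod 4), so (3/4823) = −(4823/3).
Reduce top mod 3: now compute (2/3).
Pull out 2: since 3 ≡ 3 (mod 8), (2/3) = -1.
Reached (1/3) = 1. Collecting the sign flips along the way, the symbol is +1.

1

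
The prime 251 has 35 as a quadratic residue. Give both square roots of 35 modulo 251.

81, 170

Since 251 ≡ 3 (mod 4), a square root of 35 is 35^((251+1)/4) = 35^63 mod 251.
Repeated squaring: 35^2≡221, 35^4≡147, 35^8≡23, 35^16≡27, 35^32≡227 (mod 251).
35^63 = 35^(32+16+8+4+2+1) ≡ 81 (mod 251).
Check: 81² = 6561 ≡ 35 (mod 251). The two roots are 81 and 170.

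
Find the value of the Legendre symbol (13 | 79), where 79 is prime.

1

Reciprocity: 13 ≡ 1 and 79 ≡ 3 (mod 4), so (13/79) = +(79/13).
Reduce top mod 13: now compute (1/13).
Reached (1/13) = 1. Collecting the sign flips along the way, the symbol is +1.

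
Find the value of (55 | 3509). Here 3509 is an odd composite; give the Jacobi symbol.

0

Reciprocity: 55 ≡ 3 and 3509 ≡ 1 (mod 4), so (55/3509) = +(3509/55).
Reduce top mod 55: now compute (44/55).
Pull out 2^2: since 55 ≡ 7 (mod 8), (2/55) = +1, so (2/55)^2 = +1.
Reciprocity: 11 ≡ 3 and 55 ≡ 3 (mod 4), so (11/55) = −(55/11).
Reduce top mod 11: now compute (0/11).
Top reduces to 0: gcd > 1, so the symbol is 0.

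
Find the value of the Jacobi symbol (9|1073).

Reciprocity: 9 ≡ 1 and 1073 ≡ 1 (mod 4), so (9/1073) = +(1073/9).
Reduce top mod 9: now compute (2/9).
Pull out 2: since 9 ≡ 1 (mod 8), (2/9) = +1.
Reached (1/9) = 1. Collecting the sign flips along the way, the symbol is +1.

1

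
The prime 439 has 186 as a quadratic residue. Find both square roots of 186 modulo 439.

25, 414

Since 439 ≡ 3 (mod 4), a square root of 186 is 186^((439+1)/4) = 186^110 mod 439.
Repeated squaring: 186^2≡354, 186^4≡201, 186^8≡13, 186^16≡169, 186^32≡26, 186^64≡237 (mod 439).
186^110 = 186^(64+32+8+4+2) ≡ 25 (mod 439).
Check: 25² = 625 ≡ 186 (mod 439). The two roots are 25 and 414.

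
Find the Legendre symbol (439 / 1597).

1

Reciprocity: 439 ≡ 3 and 1597 ≡ 1 (mod 4), so (439/1597) = +(1597/439).
Reduce top mod 439: now compute (280/439).
Pull out 2^3: since 439 ≡ 7 (mod 8), (2/439) = +1, so (2/439)^3 = +1.
Reciprocity: 35 ≡ 3 and 439 ≡ 3 (mod 4), so (35/439) = −(439/35).
Reduce top mod 35: now compute (19/35).
Reciprocity: 19 ≡ 3 and 35 ≡ 3 (mod 4), so (19/35) = −(35/19).
Reduce top mod 19: now compute (16/19).
Pull out 2^4: since 19 ≡ 3 (mod 8), (2/19) = -1, so (2/19)^4 = +1.
Reached (1/19) = 1. Collecting the sign flips along the way, the symbol is +1.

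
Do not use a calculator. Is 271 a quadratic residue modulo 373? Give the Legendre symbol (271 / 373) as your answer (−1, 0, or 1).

-1

Reciprocity: 271 ≡ 3 and 373 ≡ 1 (mod 4), so (271/373) = +(373/271).
Reduce top mod 271: now compute (102/271).
Pull out 2: since 271 ≡ 7 (mod 8), (2/271) = +1.
Reciprocity: 51 ≡ 3 and 271 ≡ 3 (mod 4), so (51/271) = −(271/51).
Reduce top mod 51: now compute (16/51).
Pull out 2^4: since 51 ≡ 3 (mod 8), (2/51) = -1, so (2/51)^4 = +1.
Reached (1/51) = 1. Collecting the sign flips along the way, the symbol is -1.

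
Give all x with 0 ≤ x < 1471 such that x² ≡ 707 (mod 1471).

331, 1140

Since 1471 ≡ 3 (mod 4), a square root of 707 is 707^((1471+1)/4) = 707^368 mod 1471.
Repeated squaring: 707^2≡1180, 707^4≡834, 707^8≡1244, 707^16≡44, 707^32≡465, 707^64≡1459, 707^128≡144, 707^256≡142 (mod 1471).
707^368 = 707^(256+64+32+16) ≡ 331 (mod 1471).
Check: 331² = 109561 ≡ 707 (mod 1471). The two roots are 331 and 1140.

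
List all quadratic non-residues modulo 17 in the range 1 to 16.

Square k = 1,…,8 (k and 17−k give the same square):
1²=1, 2²=4, 3²=9, 4²=16, 5²≡8, 6²≡2, 7²≡15, 8²≡13 (mod 17).
The residues are {1, 2, 4, 8, 9, 13, 15, 16}; the non-residues are the remaining 8 nonzero classes.

3,5,6,7,10,11,12,14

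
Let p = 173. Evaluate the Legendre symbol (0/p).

0

Top reduces to 0: gcd > 1, so the symbol is 0.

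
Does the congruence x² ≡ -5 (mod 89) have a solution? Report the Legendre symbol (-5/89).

Euler's criterion: (-5/89) ≡ 84^44 (mod 89).
84^2 ≡ 25 (mod 89)
84^4 ≡ 2 (mod 89)
84^8 ≡ 4 (mod 89)
84^16 ≡ 16 (mod 89)
84^32 ≡ 78 (mod 89)
84^44 = 84^(32+8+4) ≡ 1 (mod 89).
Result is 1, so (-5/89) = 1.

1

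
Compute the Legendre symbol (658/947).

Pull out 2: since 947 ≡ 3 (mod 8), (2/947) = -1.
Reciprocity: 329 ≡ 1 and 947 ≡ 3 (mod 4), so (329/947) = +(947/329).
Reduce top mod 329: now compute (289/329).
Reciprocity: 289 ≡ 1 and 329 ≡ 1 (mod 4), so (289/329) = +(329/289).
Reduce top mod 289: now compute (40/289).
Pull out 2^3: since 289 ≡ 1 (mod 8), (2/289) = +1, so (2/289)^3 = +1.
Reciprocity: 5 ≡ 1 and 289 ≡ 1 (mod 4), so (5/289) = +(289/5).
Reduce top mod 5: now compute (4/5).
Pull out 2^2: since 5 ≡ 5 (mod 8), (2/5) = -1, so (2/5)^2 = +1.
Reached (1/5) = 1. Collecting the sign flips along the way, the symbol is -1.

-1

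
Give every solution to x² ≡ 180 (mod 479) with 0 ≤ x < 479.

Since 479 ≡ 3 (mod 4), a square root of 180 is 180^((479+1)/4) = 180^120 mod 479.
Repeated squaring: 180^2≡307, 180^4≡365, 180^8≡63, 180^16≡137, 180^32≡88, 180^64≡80 (mod 479).
180^120 = 180^(64+32+16+8) ≡ 132 (mod 479).
Check: 132² = 17424 ≡ 180 (mod 479). The two roots are 132 and 347.

132, 347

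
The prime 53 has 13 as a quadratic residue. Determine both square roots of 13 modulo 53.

15, 38

53 ≡ 1 (mod 4), so we find a root by search.
Trying successive values, 15² = 225 ≡ 13 (mod 53). The other root is 53 − 15 = 38.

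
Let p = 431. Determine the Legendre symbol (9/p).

Reciprocity: 9 ≡ 1 and 431 ≡ 3 (mod 4), so (9/431) = +(431/9).
Reduce top mod 9: now compute (8/9).
Pull out 2^3: since 9 ≡ 1 (mod 8), (2/9) = +1, so (2/9)^3 = +1.
Reached (1/9) = 1. Collecting the sign flips along the way, the symbol is +1.

1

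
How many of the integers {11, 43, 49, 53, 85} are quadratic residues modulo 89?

4

(11/89) = +1 → QR.
(43/89) = -1 → non-residue.
(49/89) = +1 → QR.
(53/89) = +1 → QR.
(85/89) = +1 → QR.
Total quadratic residues among the 5: 4.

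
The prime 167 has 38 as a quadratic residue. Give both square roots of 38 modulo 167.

Since 167 ≡ 3 (mod 4), a square root of 38 is 38^((167+1)/4) = 38^42 mod 167.
Repeated squaring: 38^2≡108, 38^4≡141, 38^8≡8, 38^16≡64, 38^32≡88 (mod 167).
38^42 = 38^(32+8+2) ≡ 47 (mod 167).
Check: 47² = 2209 ≡ 38 (mod 167). The two roots are 47 and 120.

47, 120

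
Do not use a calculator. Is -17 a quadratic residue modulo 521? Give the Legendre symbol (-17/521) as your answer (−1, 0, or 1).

-1

Euler's criterion: (-17/521) ≡ 504^260 (mod 521).
504^2 ≡ 289 (mod 521)
504^4 ≡ 161 (mod 521)
504^8 ≡ 392 (mod 521)
504^16 ≡ 490 (mod 521)
504^32 ≡ 440 (mod 521)
504^64 ≡ 309 (mod 521)
504^128 ≡ 138 (mod 521)
504^256 ≡ 288 (mod 521)
504^260 = 504^(256+4) ≡ 520 (mod 521).
Result is 520 ≡ −1, so (-17/521) = −1.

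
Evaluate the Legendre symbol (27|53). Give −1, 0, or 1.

Euler's criterion: (27/53) ≡ 27^26 (mod 53).
27^2 ≡ 40 (mod 53)
27^4 ≡ 10 (mod 53)
27^8 ≡ 47 (mod 53)
27^16 ≡ 36 (mod 53)
27^26 = 27^(16+8+2) ≡ 52 (mod 53).
Result is 52 ≡ −1, so (27/53) = −1.

-1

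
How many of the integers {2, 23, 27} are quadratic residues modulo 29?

1

(2/29) = -1 → non-residue.
(23/29) = +1 → QR.
(27/29) = -1 → non-residue.
Total quadratic residues among the 3: 1.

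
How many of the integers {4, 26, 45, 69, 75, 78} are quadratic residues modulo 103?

2

(4/103) = +1 → QR.
(26/103) = +1 → QR.
(45/103) = -1 → non-residue.
(69/103) = -1 → non-residue.
(75/103) = -1 → non-residue.
(78/103) = -1 → non-residue.
Total quadratic residues among the 6: 2.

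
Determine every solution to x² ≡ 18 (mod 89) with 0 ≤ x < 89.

14, 75

89 ≡ 1 (mod 4), so we find a root by search.
Trying successive values, 14² = 196 ≡ 18 (mod 89). The other root is 89 − 14 = 75.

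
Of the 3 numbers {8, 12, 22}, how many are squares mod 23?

(8/23) = +1 → QR.
(12/23) = +1 → QR.
(22/23) = -1 → non-residue.
Total quadratic residues among the 3: 2.

2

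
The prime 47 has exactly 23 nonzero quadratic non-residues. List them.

5,10,11,13,15,19,20,22,23,26,29,30,31,33,35,38,39,40,41,43,44,45,46

Square k = 1,…,23 (k and 47−k give the same square):
1²=1, 2²=4, 3²=9, 4²=16, 5²=25, 6²=36, 7²≡2, 8²≡17, 9²≡34, 10²≡6, 11²≡27, 12²≡3, 13²≡28, 14²≡8, 15²≡37, 16²≡21, 17²≡7, 18²≡42, 19²≡32, 20²≡24, 21²≡18, 22²≡14, 23²≡12 (mod 47).
The residues are {1, 2, 3, 4, 6, 7, 8, 9, 12, 14, 16, 17, 18, 21, 24, 25, 27, 28, 32, 34, 36, 37, 42}; the non-residues are the remaining 23 nonzero classes.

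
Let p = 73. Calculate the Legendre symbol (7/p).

Reciprocity: 7 ≡ 3 and 73 ≡ 1 (mod 4), so (7/73) = +(73/7).
Reduce top mod 7: now compute (3/7).
Reciprocity: 3 ≡ 3 and 7 ≡ 3 (mod 4), so (3/7) = −(7/3).
Reduce top mod 3: now compute (1/3).
Reached (1/3) = 1. Collecting the sign flips along the way, the symbol is -1.

-1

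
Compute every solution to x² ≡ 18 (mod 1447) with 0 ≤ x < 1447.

Since 1447 ≡ 3 (mod 4), a square root of 18 is 18^((1447+1)/4) = 18^362 mod 1447.
Repeated squaring: 18^2≡324, 18^4≡792, 18^8≡713, 18^16≡472, 18^32≡1393, 18^64≡22, 18^128≡484, 18^256≡1289 (mod 1447).
18^362 = 18^(256+64+32+8+2) ≡ 774 (mod 1447).
Check: 774² = 599076 ≡ 18 (mod 1447). The two roots are 673 and 774.

673, 774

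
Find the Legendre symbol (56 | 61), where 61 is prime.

1

Pull out 2^3: since 61 ≡ 5 (mod 8), (2/61) = -1, so (2/61)^3 = -1.
Reciprocity: 7 ≡ 3 and 61 ≡ 1 (mod 4), so (7/61) = +(61/7).
Reduce top mod 7: now compute (5/7).
Reciprocity: 5 ≡ 1 and 7 ≡ 3 (mod 4), so (5/7) = +(7/5).
Reduce top mod 5: now compute (2/5).
Pull out 2: since 5 ≡ 5 (mod 8), (2/5) = -1.
Reached (1/5) = 1. Collecting the sign flips along the way, the symbol is +1.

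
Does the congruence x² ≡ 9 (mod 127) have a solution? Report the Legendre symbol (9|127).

1

Euler's criterion: (9/127) ≡ 9^63 (mod 127).
9^2 ≡ 81 (mod 127)
9^4 ≡ 84 (mod 127)
9^8 ≡ 71 (mod 127)
9^16 ≡ 88 (mod 127)
9^32 ≡ 124 (mod 127)
9^63 = 9^(32+16+8+4+2+1) ≡ 1 (mod 127).
Result is 1, so (9/127) = 1.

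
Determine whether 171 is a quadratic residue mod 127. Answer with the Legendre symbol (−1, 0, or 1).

1

First reduce: 171 ≡ 44 (mod 127).
Pull out 2^2: since 127 ≡ 7 (mod 8), (2/127) = +1, so (2/127)^2 = +1.
Reciprocity: 11 ≡ 3 and 127 ≡ 3 (mod 4), so (11/127) = −(127/11).
Reduce top mod 11: now compute (6/11).
Pull out 2: since 11 ≡ 3 (mod 8), (2/11) = -1.
Reciprocity: 3 ≡ 3 and 11 ≡ 3 (mod 4), so (3/11) = −(11/3).
Reduce top mod 3: now compute (2/3).
Pull out 2: since 3 ≡ 3 (mod 8), (2/3) = -1.
Reached (1/3) = 1. Collecting the sign flips along the way, the symbol is +1.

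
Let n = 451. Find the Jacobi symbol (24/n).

Pull out 2^3: since 451 ≡ 3 (mod 8), (2/451) = -1, so (2/451)^3 = -1.
Reciprocity: 3 ≡ 3 and 451 ≡ 3 (mod 4), so (3/451) = −(451/3).
Reduce top mod 3: now compute (1/3).
Reached (1/3) = 1. Collecting the sign flips along the way, the symbol is +1.

1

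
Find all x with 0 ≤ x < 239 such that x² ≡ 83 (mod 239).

Since 239 ≡ 3 (mod 4), a square root of 83 is 83^((239+1)/4) = 83^60 mod 239.
Repeated squaring: 83^2≡197, 83^4≡91, 83^8≡155, 83^16≡125, 83^32≡90 (mod 239).
83^60 = 83^(32+16+8+4) ≡ 68 (mod 239).
Check: 68² = 4624 ≡ 83 (mod 239). The two roots are 68 and 171.

68, 171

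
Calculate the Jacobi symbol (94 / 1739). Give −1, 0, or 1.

Pull out 2: since 1739 ≡ 3 (mod 8), (2/1739) = -1.
Reciprocity: 47 ≡ 3 and 1739 ≡ 3 (mod 4), so (47/1739) = −(1739/47).
Reduce top mod 47: now compute (0/47).
Top reduces to 0: gcd > 1, so the symbol is 0.

0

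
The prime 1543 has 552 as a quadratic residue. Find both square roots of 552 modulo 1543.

Since 1543 ≡ 3 (mod 4), a square root of 552 is 552^((1543+1)/4) = 552^386 mod 1543.
Repeated squaring: 552^2≡733, 552^4≡325, 552^8≡701, 552^16≡727, 552^32≡823, 552^64≡1495, 552^128≡761, 552^256≡496 (mod 1543).
552^386 = 552^(256+128+2) ≡ 1461 (mod 1543).
Check: 1461² = 2134521 ≡ 552 (mod 1543). The two roots are 82 and 1461.

82, 1461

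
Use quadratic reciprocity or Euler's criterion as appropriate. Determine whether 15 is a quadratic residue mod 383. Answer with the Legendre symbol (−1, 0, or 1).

Euler's criterion: (15/383) ≡ 15^191 (mod 383).
15^2 ≡ 225 (mod 383)
15^4 ≡ 69 (mod 383)
15^8 ≡ 165 (mod 383)
15^16 ≡ 32 (mod 383)
15^32 ≡ 258 (mod 383)
15^64 ≡ 305 (mod 383)
15^128 ≡ 339 (mod 383)
15^191 = 15^(128+32+16+8+4+2+1) ≡ 382 (mod 383).
Result is 382 ≡ −1, so (15/383) = −1.

-1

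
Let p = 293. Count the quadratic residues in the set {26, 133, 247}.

3

(26/293) = +1 → QR.
(133/293) = +1 → QR.
(247/293) = +1 → QR.
Total quadratic residues among the 3: 3.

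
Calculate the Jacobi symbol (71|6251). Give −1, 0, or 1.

-1

Reciprocity: 71 ≡ 3 and 6251 ≡ 3 (mod 4), so (71/6251) = −(6251/71).
Reduce top mod 71: now compute (3/71).
Reciprocity: 3 ≡ 3 and 71 ≡ 3 (mod 4), so (3/71) = −(71/3).
Reduce top mod 3: now compute (2/3).
Pull out 2: since 3 ≡ 3 (mod 8), (2/3) = -1.
Reached (1/3) = 1. Collecting the sign flips along the way, the symbol is -1.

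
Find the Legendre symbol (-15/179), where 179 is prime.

Euler's criterion: (-15/179) ≡ 164^89 (mod 179).
164^2 ≡ 46 (mod 179)
164^4 ≡ 147 (mod 179)
164^8 ≡ 129 (mod 179)
164^16 ≡ 173 (mod 179)
164^32 ≡ 36 (mod 179)
164^64 ≡ 43 (mod 179)
164^89 = 164^(64+16+8+1) ≡ 178 (mod 179).
Result is 178 ≡ −1, so (-15/179) = −1.

-1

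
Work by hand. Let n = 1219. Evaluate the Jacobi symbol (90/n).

Pull out 2: since 1219 ≡ 3 (mod 8), (2/1219) = -1.
Reciprocity: 45 ≡ 1 and 1219 ≡ 3 (mod 4), so (45/1219) = +(1219/45).
Reduce top mod 45: now compute (4/45).
Pull out 2^2: since 45 ≡ 5 (mod 8), (2/45) = -1, so (2/45)^2 = +1.
Reached (1/45) = 1. Collecting the sign flips along the way, the symbol is -1.

-1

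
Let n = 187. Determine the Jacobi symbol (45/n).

Reciprocity: 45 ≡ 1 and 187 ≡ 3 (mod 4), so (45/187) = +(187/45).
Reduce top mod 45: now compute (7/45).
Reciprocity: 7 ≡ 3 and 45 ≡ 1 (mod 4), so (7/45) = +(45/7).
Reduce top mod 7: now compute (3/7).
Reciprocity: 3 ≡ 3 and 7 ≡ 3 (mod 4), so (3/7) = −(7/3).
Reduce top mod 3: now compute (1/3).
Reached (1/3) = 1. Collecting the sign flips along the way, the symbol is -1.

-1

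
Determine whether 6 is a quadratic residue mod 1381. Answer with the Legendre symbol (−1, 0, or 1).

-1

Pull out 2: since 1381 ≡ 5 (mod 8), (2/1381) = -1.
Reciprocity: 3 ≡ 3 and 1381 ≡ 1 (mod 4), so (3/1381) = +(1381/3).
Reduce top mod 3: now compute (1/3).
Reached (1/3) = 1. Collecting the sign flips along the way, the symbol is -1.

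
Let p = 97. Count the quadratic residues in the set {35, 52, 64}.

2

(35/97) = +1 → QR.
(52/97) = -1 → non-residue.
(64/97) = +1 → QR.
Total quadratic residues among the 3: 2.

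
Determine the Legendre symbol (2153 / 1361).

-1

First reduce: 2153 ≡ 792 (mod 1361).
Pull out 2^3: since 1361 ≡ 1 (mod 8), (2/1361) = +1, so (2/1361)^3 = +1.
Reciprocity: 99 ≡ 3 and 1361 ≡ 1 (mod 4), so (99/1361) = +(1361/99).
Reduce top mod 99: now compute (74/99).
Pull out 2: since 99 ≡ 3 (mod 8), (2/99) = -1.
Reciprocity: 37 ≡ 1 and 99 ≡ 3 (mod 4), so (37/99) = +(99/37).
Reduce top mod 37: now compute (25/37).
Reciprocity: 25 ≡ 1 and 37 ≡ 1 (mod 4), so (25/37) = +(37/25).
Reduce top mod 25: now compute (12/25).
Pull out 2^2: since 25 ≡ 1 (mod 8), (2/25) = +1, so (2/25)^2 = +1.
Reciprocity: 3 ≡ 3 and 25 ≡ 1 (mod 4), so (3/25) = +(25/3).
Reduce top mod 3: now compute (1/3).
Reached (1/3) = 1. Collecting the sign flips along the way, the symbol is -1.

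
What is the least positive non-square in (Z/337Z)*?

(2/337) = +1, so 2 is a residue.
(3/337) = +1, so 3 is a residue.
(4/337) = +1, so 4 is a residue.
(5/337) = −1, so 5 is the smallest positive non-residue mod 337.

5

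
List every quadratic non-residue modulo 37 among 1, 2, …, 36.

2,5,6,8,13,14,15,17,18,19,20,22,23,24,29,31,32,35

Square k = 1,…,18 (k and 37−k give the same square):
1²=1, 2²=4, 3²=9, 4²=16, 5²=25, 6²=36, 7²≡12, 8²≡27, 9²≡7, 10²≡26, 11²≡10, 12²≡33, 13²≡21, 14²≡11, 15²≡3, 16²≡34, 17²≡30, 18²≡28 (mod 37).
The residues are {1, 3, 4, 7, 9, 10, 11, 12, 16, 21, 25, 26, 27, 28, 30, 33, 34, 36}; the non-residues are the remaining 18 nonzero classes.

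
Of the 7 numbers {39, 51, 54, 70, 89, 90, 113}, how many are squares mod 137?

1

(39/137) = +1 → QR.
(51/137) = -1 → non-residue.
(54/137) = -1 → non-residue.
(70/137) = -1 → non-residue.
(89/137) = -1 → non-residue.
(90/137) = -1 → non-residue.
(113/137) = -1 → non-residue.
Total quadratic residues among the 7: 1.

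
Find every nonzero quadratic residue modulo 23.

1 2 3 4 6 8 9 12 13 16 18

Square k = 1,…,11 (k and 23−k give the same square):
1²=1, 2²=4, 3²=9, 4²=16, 5²≡2, 6²≡13, 7²≡3, 8²≡18, 9²≡12, 10²≡8, 11²≡6 (mod 23).
So the quadratic residues mod 23 are {1, 2, 3, 4, 6, 8, 9, 12, 13, 16, 18}.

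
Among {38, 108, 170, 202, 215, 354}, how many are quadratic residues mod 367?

3

(38/367) = -1 → non-residue.
(108/367) = -1 → non-residue.
(170/367) = +1 → QR.
(202/367) = +1 → QR.
(215/367) = +1 → QR.
(354/367) = -1 → non-residue.
Total quadratic residues among the 6: 3.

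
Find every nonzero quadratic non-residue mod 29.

2, 3, 8, 10, 11, 12, 14, 15, 17, 18, 19, 21, 26, 27

Square k = 1,…,14 (k and 29−k give the same square):
1²=1, 2²=4, 3²=9, 4²=16, 5²=25, 6²≡7, 7²≡20, 8²≡6, 9²≡23, 10²≡13, 11²≡5, 12²≡28, 13²≡24, 14²≡22 (mod 29).
The residues are {1, 4, 5, 6, 7, 9, 13, 16, 20, 22, 23, 24, 25, 28}; the non-residues are the remaining 14 nonzero classes.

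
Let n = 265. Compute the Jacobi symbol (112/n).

Pull out 2^4: since 265 ≡ 1 (mod 8), (2/265) = +1, so (2/265)^4 = +1.
Reciprocity: 7 ≡ 3 and 265 ≡ 1 (mod 4), so (7/265) = +(265/7).
Reduce top mod 7: now compute (6/7).
Pull out 2: since 7 ≡ 7 (mod 8), (2/7) = +1.
Reciprocity: 3 ≡ 3 and 7 ≡ 3 (mod 4), so (3/7) = −(7/3).
Reduce top mod 3: now compute (1/3).
Reached (1/3) = 1. Collecting the sign flips along the way, the symbol is -1.

-1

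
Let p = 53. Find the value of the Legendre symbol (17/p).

Reciprocity: 17 ≡ 1 and 53 ≡ 1 (mod 4), so (17/53) = +(53/17).
Reduce top mod 17: now compute (2/17).
Pull out 2: since 17 ≡ 1 (mod 8), (2/17) = +1.
Reached (1/17) = 1. Collecting the sign flips along the way, the symbol is +1.

1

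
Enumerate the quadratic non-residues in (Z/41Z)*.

Square k = 1,…,20 (k and 41−k give the same square):
1²=1, 2²=4, 3²=9, 4²=16, 5²=25, 6²=36, 7²≡8, 8²≡23, 9²≡40, 10²≡18, 11²≡39, 12²≡21, 13²≡5, 14²≡32, 15²≡20, 16²≡10, 17²≡2, 18²≡37, 19²≡33, 20²≡31 (mod 41).
The residues are {1, 2, 4, 5, 8, 9, 10, 16, 18, 20, 21, 23, 25, 31, 32, 33, 36, 37, 39, 40}; the non-residues are the remaining 20 nonzero classes.

3, 6, 7, 11, 12, 13, 14, 15, 17, 19, 22, 24, 26, 27, 28, 29, 30, 34, 35, 38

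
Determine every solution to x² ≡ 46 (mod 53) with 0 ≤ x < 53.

53 ≡ 1 (mod 4), so we find a root by search.
Trying successive values, 24² = 576 ≡ 46 (mod 53). The other root is 53 − 24 = 29.

24, 29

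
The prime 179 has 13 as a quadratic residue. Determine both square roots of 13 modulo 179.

27, 152

Since 179 ≡ 3 (mod 4), a square root of 13 is 13^((179+1)/4) = 13^45 mod 179.
Repeated squaring: 13^2≡169, 13^4≡100, 13^8≡155, 13^16≡39, 13^32≡89 (mod 179).
13^45 = 13^(32+8+4+1) ≡ 27 (mod 179).
Check: 27² = 729 ≡ 13 (mod 179). The two roots are 27 and 152.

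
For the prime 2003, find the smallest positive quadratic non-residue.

2

(2/2003) = −1, so 2 is the smallest positive non-residue mod 2003.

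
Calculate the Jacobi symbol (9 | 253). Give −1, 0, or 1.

Reciprocity: 9 ≡ 1 and 253 ≡ 1 (mod 4), so (9/253) = +(253/9).
Reduce top mod 9: now compute (1/9).
Reached (1/9) = 1. Collecting the sign flips along the way, the symbol is +1.

1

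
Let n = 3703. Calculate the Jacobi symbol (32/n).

1

Pull out 2^5: since 3703 ≡ 7 (mod 8), (2/3703) = +1, so (2/3703)^5 = +1.
Reached (1/3703) = 1. Collecting the sign flips along the way, the symbol is +1.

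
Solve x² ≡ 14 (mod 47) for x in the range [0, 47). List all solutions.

Since 47 ≡ 3 (mod 4), a square root of 14 is 14^((47+1)/4) = 14^12 mod 47.
Repeated squaring: 14^2≡8, 14^4≡17, 14^8≡7 (mod 47).
14^12 = 14^(8+4) ≡ 25 (mod 47).
Check: 25² = 625 ≡ 14 (mod 47). The two roots are 22 and 25.

22, 25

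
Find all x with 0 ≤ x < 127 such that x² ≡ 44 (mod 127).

Since 127 ≡ 3 (mod 4), a square root of 44 is 44^((127+1)/4) = 44^32 mod 127.
Repeated squaring: 44^2≡31, 44^4≡72, 44^8≡104, 44^16≡21, 44^32≡60 (mod 127).
44^32 = 44^(32) ≡ 60 (mod 127).
Check: 60² = 3600 ≡ 44 (mod 127). The two roots are 60 and 67.

60, 67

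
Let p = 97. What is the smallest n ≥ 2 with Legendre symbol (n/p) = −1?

(2/97) = +1, so 2 is a residue.
(3/97) = +1, so 3 is a residue.
(4/97) = +1, so 4 is a residue.
(5/97) = −1, so 5 is the smallest positive non-residue mod 97.

5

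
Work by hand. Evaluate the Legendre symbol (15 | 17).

Reciprocity: 15 ≡ 3 and 17 ≡ 1 (mod 4), so (15/17) = +(17/15).
Reduce top mod 15: now compute (2/15).
Pull out 2: since 15 ≡ 7 (mod 8), (2/15) = +1.
Reached (1/15) = 1. Collecting the sign flips along the way, the symbol is +1.

1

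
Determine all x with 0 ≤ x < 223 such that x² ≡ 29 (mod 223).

67, 156

Since 223 ≡ 3 (mod 4), a square root of 29 is 29^((223+1)/4) = 29^56 mod 223.
Repeated squaring: 29^2≡172, 29^4≡148, 29^8≡50, 29^16≡47, 29^32≡202 (mod 223).
29^56 = 29^(32+16+8) ≡ 156 (mod 223).
Check: 156² = 24336 ≡ 29 (mod 223). The two roots are 67 and 156.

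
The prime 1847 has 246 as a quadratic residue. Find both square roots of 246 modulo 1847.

580, 1267

Since 1847 ≡ 3 (mod 4), a square root of 246 is 246^((1847+1)/4) = 246^462 mod 1847.
Repeated squaring: 246^2≡1412, 246^4≡831, 246^8≡1630, 246^16≡914, 246^32≡552, 246^64≡1796, 246^128≡754, 246^256≡1487 (mod 1847).
246^462 = 246^(256+128+64+8+4+2) ≡ 1267 (mod 1847).
Check: 1267² = 1605289 ≡ 246 (mod 1847). The two roots are 580 and 1267.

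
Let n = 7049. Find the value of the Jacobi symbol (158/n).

Pull out 2: since 7049 ≡ 1 (mod 8), (2/7049) = +1.
Reciprocity: 79 ≡ 3 and 7049 ≡ 1 (mod 4), so (79/7049) = +(7049/79).
Reduce top mod 79: now compute (18/79).
Pull out 2: since 79 ≡ 7 (mod 8), (2/79) = +1.
Reciprocity: 9 ≡ 1 and 79 ≡ 3 (mod 4), so (9/79) = +(79/9).
Reduce top mod 9: now compute (7/9).
Reciprocity: 7 ≡ 3 and 9 ≡ 1 (mod 4), so (7/9) = +(9/7).
Reduce top mod 7: now compute (2/7).
Pull out 2: since 7 ≡ 7 (mod 8), (2/7) = +1.
Reached (1/7) = 1. Collecting the sign flips along the way, the symbol is +1.

1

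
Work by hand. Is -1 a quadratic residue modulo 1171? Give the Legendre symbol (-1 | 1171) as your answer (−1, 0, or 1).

Euler's criterion: (-1/1171) ≡ 1170^585 (mod 1171).
1170^2 ≡ 1 (mod 1171)
1170^4 ≡ 1 (mod 1171)
1170^8 ≡ 1 (mod 1171)
1170^16 ≡ 1 (mod 1171)
1170^32 ≡ 1 (mod 1171)
1170^64 ≡ 1 (mod 1171)
1170^128 ≡ 1 (mod 1171)
1170^256 ≡ 1 (mod 1171)
1170^512 ≡ 1 (mod 1171)
1170^585 = 1170^(512+64+8+1) ≡ 1170 (mod 1171).
Result is 1170 ≡ −1, so (-1/1171) = −1.

-1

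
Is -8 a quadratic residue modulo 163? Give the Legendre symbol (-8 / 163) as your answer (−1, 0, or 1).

1

First reduce: -8 ≡ 155 (mod 163).
Reciprocity: 155 ≡ 3 and 163 ≡ 3 (mod 4), so (155/163) = −(163/155).
Reduce top mod 155: now compute (8/155).
Pull out 2^3: since 155 ≡ 3 (mod 8), (2/155) = -1, so (2/155)^3 = -1.
Reached (1/155) = 1. Collecting the sign flips along the way, the symbol is +1.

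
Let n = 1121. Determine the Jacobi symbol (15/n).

-1

Reciprocity: 15 ≡ 3 and 1121 ≡ 1 (mod 4), so (15/1121) = +(1121/15).
Reduce top mod 15: now compute (11/15).
Reciprocity: 11 ≡ 3 and 15 ≡ 3 (mod 4), so (11/15) = −(15/11).
Reduce top mod 11: now compute (4/11).
Pull out 2^2: since 11 ≡ 3 (mod 8), (2/11) = -1, so (2/11)^2 = +1.
Reached (1/11) = 1. Collecting the sign flips along the way, the symbol is -1.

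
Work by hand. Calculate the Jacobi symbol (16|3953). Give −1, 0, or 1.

1

Pull out 2^4: since 3953 ≡ 1 (mod 8), (2/3953) = +1, so (2/3953)^4 = +1.
Reached (1/3953) = 1. Collecting the sign flips along the way, the symbol is +1.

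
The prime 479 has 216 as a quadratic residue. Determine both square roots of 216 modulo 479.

185, 294

Since 479 ≡ 3 (mod 4), a square root of 216 is 216^((479+1)/4) = 216^120 mod 479.
Repeated squaring: 216^2≡193, 216^4≡366, 216^8≡315, 216^16≡72, 216^32≡394, 216^64≡40 (mod 479).
216^120 = 216^(64+32+16+8) ≡ 294 (mod 479).
Check: 294² = 86436 ≡ 216 (mod 479). The two roots are 185 and 294.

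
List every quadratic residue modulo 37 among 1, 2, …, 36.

1,3,4,7,9,10,11,12,16,21,25,26,27,28,30,33,34,36

Square k = 1,…,18 (k and 37−k give the same square):
1²=1, 2²=4, 3²=9, 4²=16, 5²=25, 6²=36, 7²≡12, 8²≡27, 9²≡7, 10²≡26, 11²≡10, 12²≡33, 13²≡21, 14²≡11, 15²≡3, 16²≡34, 17²≡30, 18²≡28 (mod 37).
So the quadratic residues mod 37 are {1, 3, 4, 7, 9, 10, 11, 12, 16, 21, 25, 26, 27, 28, 30, 33, 34, 36}.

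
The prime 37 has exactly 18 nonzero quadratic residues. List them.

Square k = 1,…,18 (k and 37−k give the same square):
1²=1, 2²=4, 3²=9, 4²=16, 5²=25, 6²=36, 7²≡12, 8²≡27, 9²≡7, 10²≡26, 11²≡10, 12²≡33, 13²≡21, 14²≡11, 15²≡3, 16²≡34, 17²≡30, 18²≡28 (mod 37).
So the quadratic residues mod 37 are {1, 3, 4, 7, 9, 10, 11, 12, 16, 21, 25, 26, 27, 28, 30, 33, 34, 36}.

1 3 4 7 9 10 11 12 16 21 25 26 27 28 30 33 34 36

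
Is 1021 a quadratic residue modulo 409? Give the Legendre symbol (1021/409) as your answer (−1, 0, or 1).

1

First reduce: 1021 ≡ 203 (mod 409).
Reciprocity: 203 ≡ 3 and 409 ≡ 1 (mod 4), so (203/409) = +(409/203).
Reduce top mod 203: now compute (3/203).
Reciprocity: 3 ≡ 3 and 203 ≡ 3 (mod 4), so (3/203) = −(203/3).
Reduce top mod 3: now compute (2/3).
Pull out 2: since 3 ≡ 3 (mod 8), (2/3) = -1.
Reached (1/3) = 1. Collecting the sign flips along the way, the symbol is +1.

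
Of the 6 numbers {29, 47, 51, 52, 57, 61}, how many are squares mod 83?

(29/83) = +1 → QR.
(47/83) = -1 → non-residue.
(51/83) = +1 → QR.
(52/83) = -1 → non-residue.
(57/83) = -1 → non-residue.
(61/83) = +1 → QR.
Total quadratic residues among the 6: 3.

3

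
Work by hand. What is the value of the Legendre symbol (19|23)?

-1

Euler's criterion: (19/23) ≡ 19^11 (mod 23).
19^2 ≡ 16 (mod 23)
19^4 ≡ 3 (mod 23)
19^8 ≡ 9 (mod 23)
19^11 = 19^(8+2+1) ≡ 22 (mod 23).
Result is 22 ≡ −1, so (19/23) = −1.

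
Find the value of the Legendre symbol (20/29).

Pull out 2^2: since 29 ≡ 5 (mod 8), (2/29) = -1, so (2/29)^2 = +1.
Reciprocity: 5 ≡ 1 and 29 ≡ 1 (mod 4), so (5/29) = +(29/5).
Reduce top mod 5: now compute (4/5).
Pull out 2^2: since 5 ≡ 5 (mod 8), (2/5) = -1, so (2/5)^2 = +1.
Reached (1/5) = 1. Collecting the sign flips along the way, the symbol is +1.

1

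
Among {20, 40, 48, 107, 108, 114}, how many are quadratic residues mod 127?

(20/127) = -1 → non-residue.
(40/127) = -1 → non-residue.
(48/127) = -1 → non-residue.
(107/127) = +1 → QR.
(108/127) = -1 → non-residue.
(114/127) = -1 → non-residue.
Total quadratic residues among the 6: 1.

1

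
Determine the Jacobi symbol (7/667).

Reciprocity: 7 ≡ 3 and 667 ≡ 3 (mod 4), so (7/667) = −(667/7).
Reduce top mod 7: now compute (2/7).
Pull out 2: since 7 ≡ 7 (mod 8), (2/7) = +1.
Reached (1/7) = 1. Collecting the sign flips along the way, the symbol is -1.

-1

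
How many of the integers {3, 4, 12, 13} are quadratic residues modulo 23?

4

(3/23) = +1 → QR.
(4/23) = +1 → QR.
(12/23) = +1 → QR.
(13/23) = +1 → QR.
Total quadratic residues among the 4: 4.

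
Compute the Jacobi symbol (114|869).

-1

Pull out 2: since 869 ≡ 5 (mod 8), (2/869) = -1.
Reciprocity: 57 ≡ 1 and 869 ≡ 1 (mod 4), so (57/869) = +(869/57).
Reduce top mod 57: now compute (14/57).
Pull out 2: since 57 ≡ 1 (mod 8), (2/57) = +1.
Reciprocity: 7 ≡ 3 and 57 ≡ 1 (mod 4), so (7/57) = +(57/7).
Reduce top mod 7: now compute (1/7).
Reached (1/7) = 1. Collecting the sign flips along the way, the symbol is -1.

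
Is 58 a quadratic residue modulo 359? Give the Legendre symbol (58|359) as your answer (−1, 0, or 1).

Pull out 2: since 359 ≡ 7 (mod 8), (2/359) = +1.
Reciprocity: 29 ≡ 1 and 359 ≡ 3 (mod 4), so (29/359) = +(359/29).
Reduce top mod 29: now compute (11/29).
Reciprocity: 11 ≡ 3 and 29 ≡ 1 (mod 4), so (11/29) = +(29/11).
Reduce top mod 11: now compute (7/11).
Reciprocity: 7 ≡ 3 and 11 ≡ 3 (mod 4), so (7/11) = −(11/7).
Reduce top mod 7: now compute (4/7).
Pull out 2^2: since 7 ≡ 7 (mod 8), (2/7) = +1, so (2/7)^2 = +1.
Reached (1/7) = 1. Collecting the sign flips along the way, the symbol is -1.

-1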